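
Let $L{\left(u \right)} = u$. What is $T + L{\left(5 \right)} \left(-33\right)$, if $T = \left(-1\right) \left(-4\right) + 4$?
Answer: $-157$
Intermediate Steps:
$T = 8$ ($T = 4 + 4 = 8$)
$T + L{\left(5 \right)} \left(-33\right) = 8 + 5 \left(-33\right) = 8 - 165 = -157$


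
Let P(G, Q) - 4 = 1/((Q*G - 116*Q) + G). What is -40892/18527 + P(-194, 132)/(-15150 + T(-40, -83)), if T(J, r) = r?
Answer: -25613279627089/11603266715174 ≈ -2.2074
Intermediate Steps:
P(G, Q) = 4 + 1/(G - 116*Q + G*Q) (P(G, Q) = 4 + 1/((Q*G - 116*Q) + G) = 4 + 1/((G*Q - 116*Q) + G) = 4 + 1/((-116*Q + G*Q) + G) = 4 + 1/(G - 116*Q + G*Q))
-40892/18527 + P(-194, 132)/(-15150 + T(-40, -83)) = -40892/18527 + ((1 - 464*132 + 4*(-194) + 4*(-194)*132)/(-194 - 116*132 - 194*132))/(-15150 - 83) = -40892*1/18527 + ((1 - 61248 - 776 - 102432)/(-194 - 15312 - 25608))/(-15233) = -40892/18527 + (-164455/(-41114))*(-1/15233) = -40892/18527 - 1/41114*(-164455)*(-1/15233) = -40892/18527 + (164455/41114)*(-1/15233) = -40892/18527 - 164455/626289562 = -25613279627089/11603266715174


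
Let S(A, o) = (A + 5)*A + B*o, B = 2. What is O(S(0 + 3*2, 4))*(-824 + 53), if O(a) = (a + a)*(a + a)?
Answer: -16887984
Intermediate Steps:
S(A, o) = 2*o + A*(5 + A) (S(A, o) = (A + 5)*A + 2*o = (5 + A)*A + 2*o = A*(5 + A) + 2*o = 2*o + A*(5 + A))
O(a) = 4*a**2 (O(a) = (2*a)*(2*a) = 4*a**2)
O(S(0 + 3*2, 4))*(-824 + 53) = (4*((0 + 3*2)**2 + 2*4 + 5*(0 + 3*2))**2)*(-824 + 53) = (4*((0 + 6)**2 + 8 + 5*(0 + 6))**2)*(-771) = (4*(6**2 + 8 + 5*6)**2)*(-771) = (4*(36 + 8 + 30)**2)*(-771) = (4*74**2)*(-771) = (4*5476)*(-771) = 21904*(-771) = -16887984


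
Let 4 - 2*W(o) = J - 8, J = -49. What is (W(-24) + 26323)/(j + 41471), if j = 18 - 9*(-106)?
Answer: 52707/84886 ≈ 0.62092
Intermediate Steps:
j = 972 (j = 18 + 954 = 972)
W(o) = 61/2 (W(o) = 2 - (-49 - 8)/2 = 2 - 1/2*(-57) = 2 + 57/2 = 61/2)
(W(-24) + 26323)/(j + 41471) = (61/2 + 26323)/(972 + 41471) = (52707/2)/42443 = (52707/2)*(1/42443) = 52707/84886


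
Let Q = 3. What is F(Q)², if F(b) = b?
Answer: 9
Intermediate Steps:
F(Q)² = 3² = 9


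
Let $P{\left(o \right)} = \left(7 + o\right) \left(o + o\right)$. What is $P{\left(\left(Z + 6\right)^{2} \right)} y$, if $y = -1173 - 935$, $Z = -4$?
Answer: $-185504$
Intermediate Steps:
$P{\left(o \right)} = 2 o \left(7 + o\right)$ ($P{\left(o \right)} = \left(7 + o\right) 2 o = 2 o \left(7 + o\right)$)
$y = -2108$
$P{\left(\left(Z + 6\right)^{2} \right)} y = 2 \left(-4 + 6\right)^{2} \left(7 + \left(-4 + 6\right)^{2}\right) \left(-2108\right) = 2 \cdot 2^{2} \left(7 + 2^{2}\right) \left(-2108\right) = 2 \cdot 4 \left(7 + 4\right) \left(-2108\right) = 2 \cdot 4 \cdot 11 \left(-2108\right) = 88 \left(-2108\right) = -185504$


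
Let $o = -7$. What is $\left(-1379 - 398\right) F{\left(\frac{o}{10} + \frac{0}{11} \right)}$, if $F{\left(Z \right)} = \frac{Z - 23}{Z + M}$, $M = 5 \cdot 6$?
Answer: $\frac{421149}{293} \approx 1437.4$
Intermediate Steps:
$M = 30$
$F{\left(Z \right)} = \frac{-23 + Z}{30 + Z}$ ($F{\left(Z \right)} = \frac{Z - 23}{Z + 30} = \frac{-23 + Z}{30 + Z}$)
$\left(-1379 - 398\right) F{\left(\frac{o}{10} + \frac{0}{11} \right)} = \left(-1379 - 398\right) \frac{-23 + \left(- \frac{7}{10} + \frac{0}{11}\right)}{30 + \left(- \frac{7}{10} + \frac{0}{11}\right)} = - 1777 \frac{-23 + \left(\left(-7\right) \frac{1}{10} + 0 \cdot \frac{1}{11}\right)}{30 + \left(\left(-7\right) \frac{1}{10} + 0 \cdot \frac{1}{11}\right)} = - 1777 \frac{-23 + \left(- \frac{7}{10} + 0\right)}{30 + \left(- \frac{7}{10} + 0\right)} = - 1777 \frac{-23 - \frac{7}{10}}{30 - \frac{7}{10}} = - 1777 \frac{1}{\frac{293}{10}} \left(- \frac{237}{10}\right) = - 1777 \cdot \frac{10}{293} \left(- \frac{237}{10}\right) = \left(-1777\right) \left(- \frac{237}{293}\right) = \frac{421149}{293}$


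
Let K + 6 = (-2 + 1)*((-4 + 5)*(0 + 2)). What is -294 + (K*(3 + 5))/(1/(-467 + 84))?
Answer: 24218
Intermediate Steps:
K = -8 (K = -6 + (-2 + 1)*((-4 + 5)*(0 + 2)) = -6 - 2 = -8)
-294 + (K*(3 + 5))/(1/(-467 + 84)) = -294 + (-8*(3 + 5))/(1/(-467 + 84)) = -294 + (-8*8)/(1/(-383)) = -294 - 64/(-1/383) = -294 - 383*(-64) = -294 + 24512 = 24218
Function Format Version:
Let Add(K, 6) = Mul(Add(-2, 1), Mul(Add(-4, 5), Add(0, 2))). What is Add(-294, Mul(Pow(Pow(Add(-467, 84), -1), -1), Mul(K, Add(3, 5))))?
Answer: 24218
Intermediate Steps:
K = -8 (K = Add(-6, Mul(Add(-2, 1), Mul(Add(-4, 5), Add(0, 2)))) = Add(-6, Mul(-1, Mul(1, 2))) = Add(-6, Mul(-1, 2)) = Add(-6, -2) = -8)
Add(-294, Mul(Pow(Pow(Add(-467, 84), -1), -1), Mul(K, Add(3, 5)))) = Add(-294, Mul(Pow(Pow(Add(-467, 84), -1), -1), Mul(-8, Add(3, 5)))) = Add(-294, Mul(Pow(Pow(-383, -1), -1), Mul(-8, 8))) = Add(-294, Mul(Pow(Rational(-1, 383), -1), -64)) = Add(-294, Mul(-383, -64)) = Add(-294, 24512) = 24218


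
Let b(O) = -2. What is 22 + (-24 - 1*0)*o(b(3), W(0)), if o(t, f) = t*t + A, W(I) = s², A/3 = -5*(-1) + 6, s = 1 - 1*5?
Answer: -866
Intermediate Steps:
s = -4 (s = 1 - 5 = -4)
A = 33 (A = 3*(-5*(-1) + 6) = 3*(5 + 6) = 3*11 = 33)
W(I) = 16 (W(I) = (-4)² = 16)
o(t, f) = 33 + t² (o(t, f) = t*t + 33 = t² + 33 = 33 + t²)
22 + (-24 - 1*0)*o(b(3), W(0)) = 22 + (-24 - 1*0)*(33 + (-2)²) = 22 + (-24 + 0)*(33 + 4) = 22 - 24*37 = 22 - 888 = -866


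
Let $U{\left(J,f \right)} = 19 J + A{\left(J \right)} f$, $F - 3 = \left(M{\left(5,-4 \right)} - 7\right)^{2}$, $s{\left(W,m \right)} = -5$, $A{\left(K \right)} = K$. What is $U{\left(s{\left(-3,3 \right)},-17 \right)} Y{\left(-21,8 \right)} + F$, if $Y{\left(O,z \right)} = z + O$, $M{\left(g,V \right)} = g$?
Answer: $137$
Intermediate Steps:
$Y{\left(O,z \right)} = O + z$
$F = 7$ ($F = 3 + \left(5 - 7\right)^{2} = 3 + \left(-2\right)^{2} = 3 + 4 = 7$)
$U{\left(J,f \right)} = 19 J + J f$
$U{\left(s{\left(-3,3 \right)},-17 \right)} Y{\left(-21,8 \right)} + F = - 5 \left(19 - 17\right) \left(-21 + 8\right) + 7 = \left(-5\right) 2 \left(-13\right) + 7 = \left(-10\right) \left(-13\right) + 7 = 130 + 7 = 137$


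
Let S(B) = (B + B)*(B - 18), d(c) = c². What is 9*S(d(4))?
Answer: -576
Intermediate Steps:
S(B) = 2*B*(-18 + B) (S(B) = (2*B)*(-18 + B) = 2*B*(-18 + B))
9*S(d(4)) = 9*(2*4²*(-18 + 4²)) = 9*(2*16*(-18 + 16)) = 9*(2*16*(-2)) = 9*(-64) = -576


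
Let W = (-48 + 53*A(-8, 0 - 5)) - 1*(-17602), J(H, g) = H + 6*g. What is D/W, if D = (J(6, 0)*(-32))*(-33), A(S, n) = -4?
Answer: 3168/8671 ≈ 0.36536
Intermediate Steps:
D = 6336 (D = ((6 + 6*0)*(-32))*(-33) = ((6 + 0)*(-32))*(-33) = (6*(-32))*(-33) = -192*(-33) = 6336)
W = 17342 (W = (-48 + 53*(-4)) - 1*(-17602) = (-48 - 212) + 17602 = -260 + 17602 = 17342)
D/W = 6336/17342 = 6336*(1/17342) = 3168/8671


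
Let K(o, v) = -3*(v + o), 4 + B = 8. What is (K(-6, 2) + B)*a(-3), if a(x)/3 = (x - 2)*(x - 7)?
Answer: 2400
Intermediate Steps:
B = 4 (B = -4 + 8 = 4)
K(o, v) = -3*o - 3*v (K(o, v) = -3*(o + v) = -3*o - 3*v)
a(x) = 3*(-7 + x)*(-2 + x) (a(x) = 3*((x - 2)*(x - 7)) = 3*((-2 + x)*(-7 + x)) = 3*((-7 + x)*(-2 + x)) = 3*(-7 + x)*(-2 + x))
(K(-6, 2) + B)*a(-3) = ((-3*(-6) - 3*2) + 4)*(42 - 27*(-3) + 3*(-3)²) = ((18 - 6) + 4)*(42 + 81 + 3*9) = (12 + 4)*(42 + 81 + 27) = 16*150 = 2400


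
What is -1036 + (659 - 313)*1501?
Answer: 518310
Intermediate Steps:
-1036 + (659 - 313)*1501 = -1036 + 346*1501 = -1036 + 519346 = 518310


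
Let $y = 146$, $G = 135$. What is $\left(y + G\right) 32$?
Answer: $8992$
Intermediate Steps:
$\left(y + G\right) 32 = \left(146 + 135\right) 32 = 281 \cdot 32 = 8992$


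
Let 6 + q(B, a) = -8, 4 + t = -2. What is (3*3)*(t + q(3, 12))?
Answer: -180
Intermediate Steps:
t = -6 (t = -4 - 2 = -6)
q(B, a) = -14 (q(B, a) = -6 - 8 = -14)
(3*3)*(t + q(3, 12)) = (3*3)*(-6 - 14) = 9*(-20) = -180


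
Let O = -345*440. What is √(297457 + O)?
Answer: √145657 ≈ 381.65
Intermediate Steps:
O = -151800
√(297457 + O) = √(297457 - 151800) = √145657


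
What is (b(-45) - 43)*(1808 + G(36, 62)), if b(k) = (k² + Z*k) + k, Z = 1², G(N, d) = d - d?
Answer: 3420736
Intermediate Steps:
G(N, d) = 0
Z = 1
b(k) = k² + 2*k (b(k) = (k² + 1*k) + k = (k² + k) + k = (k + k²) + k = k² + 2*k)
(b(-45) - 43)*(1808 + G(36, 62)) = (-45*(2 - 45) - 43)*(1808 + 0) = (-45*(-43) - 43)*1808 = (1935 - 43)*1808 = 1892*1808 = 3420736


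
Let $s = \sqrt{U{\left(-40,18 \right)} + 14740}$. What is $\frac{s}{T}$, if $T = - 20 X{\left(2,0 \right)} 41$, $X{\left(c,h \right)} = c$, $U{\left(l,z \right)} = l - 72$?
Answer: $- \frac{\sqrt{3657}}{820} \approx -0.073748$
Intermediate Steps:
$U{\left(l,z \right)} = -72 + l$ ($U{\left(l,z \right)} = l - 72 = -72 + l$)
$T = -1640$ ($T = \left(-20\right) 2 \cdot 41 = \left(-40\right) 41 = -1640$)
$s = 2 \sqrt{3657}$ ($s = \sqrt{\left(-72 - 40\right) + 14740} = \sqrt{-112 + 14740} = \sqrt{14628} = 2 \sqrt{3657} \approx 120.95$)
$\frac{s}{T} = \frac{2 \sqrt{3657}}{-1640} = 2 \sqrt{3657} \left(- \frac{1}{1640}\right) = - \frac{\sqrt{3657}}{820}$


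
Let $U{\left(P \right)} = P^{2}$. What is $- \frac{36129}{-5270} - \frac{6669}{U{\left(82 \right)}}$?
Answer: $\frac{103892883}{17717740} \approx 5.8638$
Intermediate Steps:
$- \frac{36129}{-5270} - \frac{6669}{U{\left(82 \right)}} = - \frac{36129}{-5270} - \frac{6669}{82^{2}} = \left(-36129\right) \left(- \frac{1}{5270}\right) - \frac{6669}{6724} = \frac{36129}{5270} - \frac{6669}{6724} = \frac{103892883}{17717740}$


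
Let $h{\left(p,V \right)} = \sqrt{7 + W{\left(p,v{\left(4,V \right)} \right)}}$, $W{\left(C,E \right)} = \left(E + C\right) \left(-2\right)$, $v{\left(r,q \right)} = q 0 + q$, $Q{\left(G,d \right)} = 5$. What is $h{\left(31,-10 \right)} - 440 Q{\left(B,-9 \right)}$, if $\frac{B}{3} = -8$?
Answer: $-2200 + i \sqrt{35} \approx -2200.0 + 5.9161 i$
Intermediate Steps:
$B = -24$ ($B = 3 \left(-8\right) = -24$)
$v{\left(r,q \right)} = q$ ($v{\left(r,q \right)} = 0 + q = q$)
$W{\left(C,E \right)} = - 2 C - 2 E$ ($W{\left(C,E \right)} = \left(C + E\right) \left(-2\right) = - 2 C - 2 E$)
$h{\left(p,V \right)} = \sqrt{7 - 2 V - 2 p}$ ($h{\left(p,V \right)} = \sqrt{7 - \left(2 V + 2 p\right)} = \sqrt{7 - 2 V - 2 p}$)
$h{\left(31,-10 \right)} - 440 Q{\left(B,-9 \right)} = \sqrt{7 - -20 - 62} - 2200 = \sqrt{7 + 20 - 62} - 2200 = \sqrt{-35} - 2200 = i \sqrt{35} - 2200 = -2200 + i \sqrt{35}$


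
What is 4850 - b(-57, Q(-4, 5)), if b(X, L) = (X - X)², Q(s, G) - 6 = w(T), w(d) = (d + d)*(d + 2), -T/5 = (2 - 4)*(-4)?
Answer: 4850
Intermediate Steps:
T = -40 (T = -5*(2 - 4)*(-4) = -(-10)*(-4) = -5*8 = -40)
w(d) = 2*d*(2 + d) (w(d) = (2*d)*(2 + d) = 2*d*(2 + d))
Q(s, G) = 3046 (Q(s, G) = 6 + 2*(-40)*(2 - 40) = 6 + 2*(-40)*(-38) = 6 + 3040 = 3046)
b(X, L) = 0 (b(X, L) = 0² = 0)
4850 - b(-57, Q(-4, 5)) = 4850 - 1*0 = 4850 + 0 = 4850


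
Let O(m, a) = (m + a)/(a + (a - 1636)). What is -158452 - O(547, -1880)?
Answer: -855008325/5396 ≈ -1.5845e+5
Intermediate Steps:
O(m, a) = (a + m)/(-1636 + 2*a) (O(m, a) = (a + m)/(a + (-1636 + a)) = (a + m)/(-1636 + 2*a))
-158452 - O(547, -1880) = -158452 - (-1880 + 547)/(2*(-818 - 1880)) = -158452 - (-1333)/(2*(-2698)) = -158452 - (-1)*(-1333)/(2*2698) = -158452 - 1*1333/5396 = -158452 - 1333/5396 = -855008325/5396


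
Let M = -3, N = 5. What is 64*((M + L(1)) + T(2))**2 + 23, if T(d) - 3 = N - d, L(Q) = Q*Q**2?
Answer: 1047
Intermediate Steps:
L(Q) = Q**3
T(d) = 8 - d (T(d) = 3 + (5 - d) = 8 - d)
64*((M + L(1)) + T(2))**2 + 23 = 64*((-3 + 1**3) + (8 - 1*2))**2 + 23 = 64*((-3 + 1) + (8 - 2))**2 + 23 = 64*(-2 + 6)**2 + 23 = 64*4**2 + 23 = 64*16 + 23 = 1024 + 23 = 1047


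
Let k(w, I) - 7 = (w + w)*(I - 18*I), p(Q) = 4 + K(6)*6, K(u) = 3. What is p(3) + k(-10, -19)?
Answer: -6431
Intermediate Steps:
p(Q) = 22 (p(Q) = 4 + 3*6 = 4 + 18 = 22)
k(w, I) = 7 - 34*I*w (k(w, I) = 7 + (w + w)*(I - 18*I) = 7 + (2*w)*(-17*I) = 7 - 34*I*w)
p(3) + k(-10, -19) = 22 + (7 - 34*(-19)*(-10)) = 22 + (7 - 6460) = 22 - 6453 = -6431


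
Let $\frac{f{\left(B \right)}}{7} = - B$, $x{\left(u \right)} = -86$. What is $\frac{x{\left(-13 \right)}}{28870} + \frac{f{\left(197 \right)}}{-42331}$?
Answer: $\frac{18085632}{611047985} \approx 0.029598$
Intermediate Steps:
$f{\left(B \right)} = - 7 B$ ($f{\left(B \right)} = 7 \left(- B\right) = - 7 B$)
$\frac{x{\left(-13 \right)}}{28870} + \frac{f{\left(197 \right)}}{-42331} = - \frac{86}{28870} + \frac{\left(-7\right) 197}{-42331} = \left(-86\right) \frac{1}{28870} - - \frac{1379}{42331} = - \frac{43}{14435} + \frac{1379}{42331} = \frac{18085632}{611047985}$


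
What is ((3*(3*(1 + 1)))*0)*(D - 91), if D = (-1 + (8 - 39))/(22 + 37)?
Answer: 0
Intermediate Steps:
D = -32/59 (D = (-1 - 31)/59 = -32*1/59 = -32/59 ≈ -0.54237)
((3*(3*(1 + 1)))*0)*(D - 91) = ((3*(3*(1 + 1)))*0)*(-32/59 - 91) = ((3*(3*2))*0)*(-5401/59) = ((3*6)*0)*(-5401/59) = (18*0)*(-5401/59) = 0*(-5401/59) = 0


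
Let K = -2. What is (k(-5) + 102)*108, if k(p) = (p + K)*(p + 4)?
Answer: 11772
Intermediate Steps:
k(p) = (-2 + p)*(4 + p) (k(p) = (p - 2)*(p + 4) = (-2 + p)*(4 + p))
(k(-5) + 102)*108 = ((-8 + (-5)**2 + 2*(-5)) + 102)*108 = ((-8 + 25 - 10) + 102)*108 = (7 + 102)*108 = 109*108 = 11772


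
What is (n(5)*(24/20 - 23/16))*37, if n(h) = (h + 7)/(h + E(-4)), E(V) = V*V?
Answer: -703/140 ≈ -5.0214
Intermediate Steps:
E(V) = V²
n(h) = (7 + h)/(16 + h) (n(h) = (h + 7)/(h + (-4)²) = (7 + h)/(h + 16) = (7 + h)/(16 + h))
(n(5)*(24/20 - 23/16))*37 = (((7 + 5)/(16 + 5))*(24/20 - 23/16))*37 = ((12/21)*(24*(1/20) - 23*1/16))*37 = (((1/21)*12)*(6/5 - 23/16))*37 = ((4/7)*(-19/80))*37 = -19/140*37 = -703/140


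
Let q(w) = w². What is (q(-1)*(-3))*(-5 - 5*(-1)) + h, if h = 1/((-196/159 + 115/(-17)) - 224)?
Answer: -2703/627089 ≈ -0.0043104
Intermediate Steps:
h = -2703/627089 (h = 1/((-196*1/159 + 115*(-1/17)) - 224) = 1/((-196/159 - 115/17) - 224) = 1/(-21617/2703 - 224) = 1/(-627089/2703) = -2703/627089 ≈ -0.0043104)
(q(-1)*(-3))*(-5 - 5*(-1)) + h = ((-1)²*(-3))*(-5 - 5*(-1)) - 2703/627089 = (1*(-3))*(-5 + 5) - 2703/627089 = -3*0 - 2703/627089 = 0 - 2703/627089 = -2703/627089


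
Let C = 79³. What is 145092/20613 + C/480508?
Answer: 26626959881/3301570468 ≈ 8.0649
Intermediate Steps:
C = 493039
145092/20613 + C/480508 = 145092/20613 + 493039/480508 = 145092*(1/20613) + 493039*(1/480508) = 48364/6871 + 493039/480508 = 26626959881/3301570468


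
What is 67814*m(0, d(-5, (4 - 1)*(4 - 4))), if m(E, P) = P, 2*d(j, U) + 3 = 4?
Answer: 33907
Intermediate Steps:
d(j, U) = 1/2 (d(j, U) = -3/2 + (1/2)*4 = -3/2 + 2 = 1/2)
67814*m(0, d(-5, (4 - 1)*(4 - 4))) = 67814*(1/2) = 33907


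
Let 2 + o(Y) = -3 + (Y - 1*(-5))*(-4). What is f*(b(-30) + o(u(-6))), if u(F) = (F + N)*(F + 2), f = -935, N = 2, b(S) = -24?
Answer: 105655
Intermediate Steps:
u(F) = (2 + F)² (u(F) = (F + 2)*(F + 2) = (2 + F)*(2 + F) = (2 + F)²)
o(Y) = -25 - 4*Y (o(Y) = -2 + (-3 + (Y - 1*(-5))*(-4)) = -2 + (-3 + (Y + 5)*(-4)) = -2 + (-3 + (5 + Y)*(-4)) = -2 + (-3 + (-20 - 4*Y)) = -2 + (-23 - 4*Y) = -25 - 4*Y)
f*(b(-30) + o(u(-6))) = -935*(-24 + (-25 - 4*(4 + (-6)² + 4*(-6)))) = -935*(-24 + (-25 - 4*(4 + 36 - 24))) = -935*(-24 + (-25 - 4*16)) = -935*(-24 + (-25 - 64)) = -935*(-24 - 89) = -935*(-113) = 105655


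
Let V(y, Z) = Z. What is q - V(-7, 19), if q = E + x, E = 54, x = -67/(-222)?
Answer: 7837/222 ≈ 35.302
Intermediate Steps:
x = 67/222 (x = -67*(-1/222) = 67/222 ≈ 0.30180)
q = 12055/222 (q = 54 + 67/222 = 12055/222 ≈ 54.302)
q - V(-7, 19) = 12055/222 - 1*19 = 12055/222 - 19 = 7837/222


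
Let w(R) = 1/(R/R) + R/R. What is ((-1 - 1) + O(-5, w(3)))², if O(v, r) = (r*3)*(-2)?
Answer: 196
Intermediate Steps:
w(R) = 2 (w(R) = 1/1 + 1 = 1*1 + 1 = 1 + 1 = 2)
O(v, r) = -6*r (O(v, r) = (3*r)*(-2) = -6*r)
((-1 - 1) + O(-5, w(3)))² = ((-1 - 1) - 6*2)² = (-2 - 12)² = (-14)² = 196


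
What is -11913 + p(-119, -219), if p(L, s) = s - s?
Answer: -11913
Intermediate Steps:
p(L, s) = 0
-11913 + p(-119, -219) = -11913 + 0 = -11913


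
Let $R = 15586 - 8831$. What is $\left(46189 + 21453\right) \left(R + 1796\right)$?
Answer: $578406742$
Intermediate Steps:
$R = 6755$ ($R = 15586 - 8831 = 6755$)
$\left(46189 + 21453\right) \left(R + 1796\right) = \left(46189 + 21453\right) \left(6755 + 1796\right) = 67642 \cdot 8551 = 578406742$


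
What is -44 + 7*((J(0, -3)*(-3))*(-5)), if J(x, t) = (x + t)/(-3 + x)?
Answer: 61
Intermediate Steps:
J(x, t) = (t + x)/(-3 + x)
-44 + 7*((J(0, -3)*(-3))*(-5)) = -44 + 7*((((-3 + 0)/(-3 + 0))*(-3))*(-5)) = -44 + 7*(((-3/(-3))*(-3))*(-5)) = -44 + 7*((-⅓*(-3)*(-3))*(-5)) = -44 + 7*((1*(-3))*(-5)) = -44 + 7*(-3*(-5)) = -44 + 7*15 = -44 + 105 = 61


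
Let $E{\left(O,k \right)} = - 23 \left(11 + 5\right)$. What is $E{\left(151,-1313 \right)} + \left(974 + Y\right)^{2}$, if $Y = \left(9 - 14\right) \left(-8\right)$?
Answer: $1027828$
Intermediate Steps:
$E{\left(O,k \right)} = -368$ ($E{\left(O,k \right)} = \left(-23\right) 16 = -368$)
$Y = 40$ ($Y = \left(-5\right) \left(-8\right) = 40$)
$E{\left(151,-1313 \right)} + \left(974 + Y\right)^{2} = -368 + \left(974 + 40\right)^{2} = -368 + 1014^{2} = -368 + 1028196 = 1027828$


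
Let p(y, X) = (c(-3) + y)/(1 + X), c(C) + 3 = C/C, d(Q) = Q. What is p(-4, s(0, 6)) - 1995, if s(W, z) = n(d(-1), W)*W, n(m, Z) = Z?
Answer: -2001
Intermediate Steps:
s(W, z) = W² (s(W, z) = W*W = W²)
c(C) = -2 (c(C) = -3 + C/C = -3 + 1 = -2)
p(y, X) = (-2 + y)/(1 + X)
p(-4, s(0, 6)) - 1995 = (-2 - 4)/(1 + 0²) - 1995 = -6/(1 + 0) - 1995 = -6/1 - 1995 = 1*(-6) - 1995 = -6 - 1995 = -2001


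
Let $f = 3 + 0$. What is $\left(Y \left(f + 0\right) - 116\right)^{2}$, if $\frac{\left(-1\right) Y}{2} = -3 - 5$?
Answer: $4624$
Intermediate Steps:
$Y = 16$ ($Y = - 2 \left(-3 - 5\right) = \left(-2\right) \left(-8\right) = 16$)
$f = 3$
$\left(Y \left(f + 0\right) - 116\right)^{2} = \left(16 \left(3 + 0\right) - 116\right)^{2} = \left(16 \cdot 3 - 116\right)^{2} = \left(48 - 116\right)^{2} = \left(-68\right)^{2} = 4624$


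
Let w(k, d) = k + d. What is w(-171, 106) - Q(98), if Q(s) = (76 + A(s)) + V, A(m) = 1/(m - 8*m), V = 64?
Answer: -140629/686 ≈ -205.00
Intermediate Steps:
A(m) = -1/(7*m) (A(m) = 1/(-7*m) = -1/(7*m))
w(k, d) = d + k
Q(s) = 140 - 1/(7*s) (Q(s) = (76 - 1/(7*s)) + 64 = 140 - 1/(7*s))
w(-171, 106) - Q(98) = (106 - 171) - (140 - ⅐/98) = -65 - (140 - ⅐*1/98) = -65 - (140 - 1/686) = -65 - 1*96039/686 = -65 - 96039/686 = -140629/686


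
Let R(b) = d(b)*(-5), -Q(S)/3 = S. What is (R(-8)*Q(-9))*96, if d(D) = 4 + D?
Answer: 51840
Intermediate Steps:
Q(S) = -3*S
R(b) = -20 - 5*b (R(b) = (4 + b)*(-5) = -20 - 5*b)
(R(-8)*Q(-9))*96 = ((-20 - 5*(-8))*(-3*(-9)))*96 = ((-20 + 40)*27)*96 = (20*27)*96 = 540*96 = 51840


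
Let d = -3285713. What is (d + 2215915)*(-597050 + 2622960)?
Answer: -2167314466180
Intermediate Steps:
(d + 2215915)*(-597050 + 2622960) = (-3285713 + 2215915)*(-597050 + 2622960) = -1069798*2025910 = -2167314466180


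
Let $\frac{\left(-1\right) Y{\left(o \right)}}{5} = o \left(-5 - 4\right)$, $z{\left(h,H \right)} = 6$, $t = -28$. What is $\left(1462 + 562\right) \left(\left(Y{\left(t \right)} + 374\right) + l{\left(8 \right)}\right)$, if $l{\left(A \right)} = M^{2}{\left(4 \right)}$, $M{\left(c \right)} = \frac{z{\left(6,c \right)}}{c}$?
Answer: $-1788710$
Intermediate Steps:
$Y{\left(o \right)} = 45 o$ ($Y{\left(o \right)} = - 5 o \left(-5 - 4\right) = - 5 o \left(-9\right) = - 5 \left(- 9 o\right) = 45 o$)
$M{\left(c \right)} = \frac{6}{c}$
$l{\left(A \right)} = \frac{9}{4}$ ($l{\left(A \right)} = \left(\frac{6}{4}\right)^{2} = \left(6 \cdot \frac{1}{4}\right)^{2} = \left(\frac{3}{2}\right)^{2} = \frac{9}{4}$)
$\left(1462 + 562\right) \left(\left(Y{\left(t \right)} + 374\right) + l{\left(8 \right)}\right) = \left(1462 + 562\right) \left(\left(45 \left(-28\right) + 374\right) + \frac{9}{4}\right) = 2024 \left(\left(-1260 + 374\right) + \frac{9}{4}\right) = 2024 \left(-886 + \frac{9}{4}\right) = 2024 \left(- \frac{3535}{4}\right) = -1788710$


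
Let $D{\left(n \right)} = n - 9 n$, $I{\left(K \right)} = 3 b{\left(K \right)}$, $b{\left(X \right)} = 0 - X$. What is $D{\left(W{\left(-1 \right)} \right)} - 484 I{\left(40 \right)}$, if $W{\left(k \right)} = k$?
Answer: $58088$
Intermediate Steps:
$b{\left(X \right)} = - X$
$I{\left(K \right)} = - 3 K$ ($I{\left(K \right)} = 3 \left(- K\right) = - 3 K$)
$D{\left(n \right)} = - 8 n$
$D{\left(W{\left(-1 \right)} \right)} - 484 I{\left(40 \right)} = \left(-8\right) \left(-1\right) - 484 \left(\left(-3\right) 40\right) = 8 - -58080 = 8 + 58080 = 58088$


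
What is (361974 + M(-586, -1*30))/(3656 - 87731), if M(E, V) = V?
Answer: -120648/28025 ≈ -4.3050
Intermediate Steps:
(361974 + M(-586, -1*30))/(3656 - 87731) = (361974 - 1*30)/(3656 - 87731) = (361974 - 30)/(-84075) = 361944*(-1/84075) = -120648/28025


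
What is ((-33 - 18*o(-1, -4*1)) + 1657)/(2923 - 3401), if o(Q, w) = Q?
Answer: -821/239 ≈ -3.4351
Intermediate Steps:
((-33 - 18*o(-1, -4*1)) + 1657)/(2923 - 3401) = ((-33 - 18*(-1)) + 1657)/(2923 - 3401) = ((-33 + 18) + 1657)/(-478) = (-15 + 1657)*(-1/478) = 1642*(-1/478) = -821/239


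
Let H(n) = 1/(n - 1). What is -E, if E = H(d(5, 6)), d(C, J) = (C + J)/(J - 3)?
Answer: -3/8 ≈ -0.37500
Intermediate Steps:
d(C, J) = (C + J)/(-3 + J)
H(n) = 1/(-1 + n)
E = 3/8 (E = 1/(-1 + (5 + 6)/(-3 + 6)) = 1/(-1 + 11/3) = 1/(8/3) = 3/8 ≈ 0.37500)
-E = -1*3/8 = -3/8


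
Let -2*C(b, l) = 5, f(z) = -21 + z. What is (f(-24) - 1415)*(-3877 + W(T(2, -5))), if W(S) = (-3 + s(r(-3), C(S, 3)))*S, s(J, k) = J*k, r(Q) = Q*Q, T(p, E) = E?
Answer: 5474270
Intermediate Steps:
C(b, l) = -5/2 (C(b, l) = -1/2*5 = -5/2)
r(Q) = Q**2
W(S) = -51*S/2 (W(S) = (-3 + (-3)**2*(-5/2))*S = (-3 + 9*(-5/2))*S = (-3 - 45/2)*S = -51*S/2)
(f(-24) - 1415)*(-3877 + W(T(2, -5))) = ((-21 - 24) - 1415)*(-3877 - 51/2*(-5)) = (-45 - 1415)*(-3877 + 255/2) = -1460*(-7499/2) = 5474270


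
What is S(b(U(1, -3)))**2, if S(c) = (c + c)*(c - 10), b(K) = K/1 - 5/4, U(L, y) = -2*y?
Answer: 159201/64 ≈ 2487.5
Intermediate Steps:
b(K) = -5/4 + K (b(K) = K*1 - 5*1/4 = K - 5/4 = -5/4 + K)
S(c) = 2*c*(-10 + c) (S(c) = (2*c)*(-10 + c) = 2*c*(-10 + c))
S(b(U(1, -3)))**2 = (2*(-5/4 - 2*(-3))*(-10 + (-5/4 - 2*(-3))))**2 = (2*(-5/4 + 6)*(-10 + (-5/4 + 6)))**2 = (2*(19/4)*(-10 + 19/4))**2 = (2*(19/4)*(-21/4))**2 = (-399/8)**2 = 159201/64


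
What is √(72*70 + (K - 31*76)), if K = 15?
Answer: √2699 ≈ 51.952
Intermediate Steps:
√(72*70 + (K - 31*76)) = √(72*70 + (15 - 31*76)) = √(5040 + (15 - 2356)) = √(5040 - 2341) = √2699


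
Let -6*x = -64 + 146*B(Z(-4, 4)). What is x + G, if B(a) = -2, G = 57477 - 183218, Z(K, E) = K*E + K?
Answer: -377045/3 ≈ -1.2568e+5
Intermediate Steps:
Z(K, E) = K + E*K (Z(K, E) = E*K + K = K + E*K)
G = -125741
x = 178/3 (x = -(-64 + 146*(-2))/6 = -(-64 - 292)/6 = -1/6*(-356) = 178/3 ≈ 59.333)
x + G = 178/3 - 125741 = -377045/3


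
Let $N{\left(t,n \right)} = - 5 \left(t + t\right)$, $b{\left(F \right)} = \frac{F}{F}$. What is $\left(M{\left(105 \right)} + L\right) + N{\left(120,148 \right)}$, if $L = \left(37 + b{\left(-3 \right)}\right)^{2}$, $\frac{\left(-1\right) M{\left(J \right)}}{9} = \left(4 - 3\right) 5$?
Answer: $199$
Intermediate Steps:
$b{\left(F \right)} = 1$
$N{\left(t,n \right)} = - 10 t$ ($N{\left(t,n \right)} = - 5 \cdot 2 t = - 10 t$)
$M{\left(J \right)} = -45$ ($M{\left(J \right)} = - 9 \left(4 - 3\right) 5 = - 9 \cdot 1 \cdot 5 = \left(-9\right) 5 = -45$)
$L = 1444$ ($L = \left(37 + 1\right)^{2} = 38^{2} = 1444$)
$\left(M{\left(105 \right)} + L\right) + N{\left(120,148 \right)} = \left(-45 + 1444\right) - 1200 = 1399 - 1200 = 199$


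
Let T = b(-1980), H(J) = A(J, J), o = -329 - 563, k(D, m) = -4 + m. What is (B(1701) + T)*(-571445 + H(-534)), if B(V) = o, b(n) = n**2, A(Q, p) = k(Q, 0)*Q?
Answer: -2231411179972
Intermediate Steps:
o = -892
A(Q, p) = -4*Q (A(Q, p) = (-4 + 0)*Q = -4*Q)
H(J) = -4*J
B(V) = -892
T = 3920400 (T = (-1980)**2 = 3920400)
(B(1701) + T)*(-571445 + H(-534)) = (-892 + 3920400)*(-571445 - 4*(-534)) = 3919508*(-571445 + 2136) = 3919508*(-569309) = -2231411179972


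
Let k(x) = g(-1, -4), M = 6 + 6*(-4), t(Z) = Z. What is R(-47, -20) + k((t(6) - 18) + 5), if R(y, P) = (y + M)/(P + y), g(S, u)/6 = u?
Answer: -1543/67 ≈ -23.030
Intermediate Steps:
M = -18 (M = 6 - 24 = -18)
g(S, u) = 6*u
k(x) = -24 (k(x) = 6*(-4) = -24)
R(y, P) = (-18 + y)/(P + y) (R(y, P) = (y - 18)/(P + y) = (-18 + y)/(P + y))
R(-47, -20) + k((t(6) - 18) + 5) = (-18 - 47)/(-20 - 47) - 24 = -65/(-67) - 24 = -1/67*(-65) - 24 = 65/67 - 24 = -1543/67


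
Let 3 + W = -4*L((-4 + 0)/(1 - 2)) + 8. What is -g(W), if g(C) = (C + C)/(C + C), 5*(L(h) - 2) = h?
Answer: -1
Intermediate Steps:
L(h) = 2 + h/5
W = -31/5 (W = -3 + (-4*(2 + ((-4 + 0)/(1 - 2))/5) + 8) = -3 + (-4*(2 + (-4/(-1))/5) + 8) = -3 + (-4*(2 + (-4*(-1))/5) + 8) = -3 + (-4*(2 + (1/5)*4) + 8) = -3 + (-4*(2 + 4/5) + 8) = -3 + (-4*14/5 + 8) = -3 + (-56/5 + 8) = -3 - 16/5 = -31/5 ≈ -6.2000)
g(C) = 1 (g(C) = (2*C)/((2*C)) = (2*C)*(1/(2*C)) = 1)
-g(W) = -1*1 = -1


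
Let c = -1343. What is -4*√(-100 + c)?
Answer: -4*I*√1443 ≈ -151.95*I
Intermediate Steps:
-4*√(-100 + c) = -4*√(-100 - 1343) = -4*I*√1443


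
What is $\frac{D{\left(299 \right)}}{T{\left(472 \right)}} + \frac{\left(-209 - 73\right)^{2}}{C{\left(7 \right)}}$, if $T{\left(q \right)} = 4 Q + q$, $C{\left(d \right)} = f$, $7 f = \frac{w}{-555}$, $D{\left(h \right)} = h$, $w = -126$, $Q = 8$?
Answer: $\frac{1235803259}{504} \approx 2.452 \cdot 10^{6}$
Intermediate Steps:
$f = \frac{6}{185}$ ($f = \frac{\left(-126\right) \frac{1}{-555}}{7} = \frac{\left(-126\right) \left(- \frac{1}{555}\right)}{7} = \frac{1}{7} \cdot \frac{42}{185} = \frac{6}{185} \approx 0.032432$)
$C{\left(d \right)} = \frac{6}{185}$
$T{\left(q \right)} = 32 + q$ ($T{\left(q \right)} = 4 \cdot 8 + q = 32 + q$)
$\frac{D{\left(299 \right)}}{T{\left(472 \right)}} + \frac{\left(-209 - 73\right)^{2}}{C{\left(7 \right)}} = \frac{299}{32 + 472} + \frac{\left(-209 - 73\right)^{2}}{\frac{6}{185}} = \frac{299}{504} + \left(-282\right)^{2} \cdot \frac{185}{6} = 299 \cdot \frac{1}{504} + 79524 \cdot \frac{185}{6} = \frac{299}{504} + 2451990 = \frac{1235803259}{504}$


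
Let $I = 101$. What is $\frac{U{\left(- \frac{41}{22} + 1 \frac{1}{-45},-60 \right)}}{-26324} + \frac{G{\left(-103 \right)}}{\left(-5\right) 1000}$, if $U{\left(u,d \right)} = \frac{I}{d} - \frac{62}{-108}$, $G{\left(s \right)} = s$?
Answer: $\frac{36678397}{1776870000} \approx 0.020642$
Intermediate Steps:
$U{\left(u,d \right)} = \frac{31}{54} + \frac{101}{d}$ ($U{\left(u,d \right)} = \frac{101}{d} - \frac{62}{-108} = \frac{101}{d} - - \frac{31}{54} = \frac{101}{d} + \frac{31}{54} = \frac{31}{54} + \frac{101}{d}$)
$\frac{U{\left(- \frac{41}{22} + 1 \frac{1}{-45},-60 \right)}}{-26324} + \frac{G{\left(-103 \right)}}{\left(-5\right) 1000} = \frac{\frac{31}{54} + \frac{101}{-60}}{-26324} - \frac{103}{\left(-5\right) 1000} = \left(\frac{31}{54} + 101 \left(- \frac{1}{60}\right)\right) \left(- \frac{1}{26324}\right) - \frac{103}{-5000} = \left(\frac{31}{54} - \frac{101}{60}\right) \left(- \frac{1}{26324}\right) - - \frac{103}{5000} = \left(- \frac{599}{540}\right) \left(- \frac{1}{26324}\right) + \frac{103}{5000} = \frac{599}{14214960} + \frac{103}{5000} = \frac{36678397}{1776870000}$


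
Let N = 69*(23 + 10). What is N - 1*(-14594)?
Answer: 16871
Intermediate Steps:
N = 2277 (N = 69*33 = 2277)
N - 1*(-14594) = 2277 - 1*(-14594) = 2277 + 14594 = 16871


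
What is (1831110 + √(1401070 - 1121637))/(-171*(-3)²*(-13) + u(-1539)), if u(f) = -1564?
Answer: 1831110/18443 + √279433/18443 ≈ 99.313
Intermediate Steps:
(1831110 + √(1401070 - 1121637))/(-171*(-3)²*(-13) + u(-1539)) = (1831110 + √(1401070 - 1121637))/(-171*(-3)²*(-13) - 1564) = (1831110 + √279433)/(-171*9*(-13) - 1564) = (1831110 + √279433)/(-1539*(-13) - 1564) = (1831110 + √279433)/(20007 - 1564) = (1831110 + √279433)/18443 = (1831110 + √279433)*(1/18443) = 1831110/18443 + √279433/18443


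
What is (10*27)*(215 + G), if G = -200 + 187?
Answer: 54540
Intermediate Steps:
G = -13
(10*27)*(215 + G) = (10*27)*(215 - 13) = 270*202 = 54540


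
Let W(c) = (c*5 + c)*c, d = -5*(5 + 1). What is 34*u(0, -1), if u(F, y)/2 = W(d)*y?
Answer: -367200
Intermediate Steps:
d = -30 (d = -5*6 = -30)
W(c) = 6*c² (W(c) = (5*c + c)*c = (6*c)*c = 6*c²)
u(F, y) = 10800*y (u(F, y) = 2*((6*(-30)²)*y) = 2*((6*900)*y) = 2*(5400*y) = 10800*y)
34*u(0, -1) = 34*(10800*(-1)) = 34*(-10800) = -367200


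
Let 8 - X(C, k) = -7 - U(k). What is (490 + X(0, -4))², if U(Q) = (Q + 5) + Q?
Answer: 252004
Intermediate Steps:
U(Q) = 5 + 2*Q (U(Q) = (5 + Q) + Q = 5 + 2*Q)
X(C, k) = 20 + 2*k (X(C, k) = 8 - (-7 - (5 + 2*k)) = 8 - (-7 + (-5 - 2*k)) = 8 - (-12 - 2*k) = 8 + (12 + 2*k) = 20 + 2*k)
(490 + X(0, -4))² = (490 + (20 + 2*(-4)))² = (490 + (20 - 8))² = (490 + 12)² = 502² = 252004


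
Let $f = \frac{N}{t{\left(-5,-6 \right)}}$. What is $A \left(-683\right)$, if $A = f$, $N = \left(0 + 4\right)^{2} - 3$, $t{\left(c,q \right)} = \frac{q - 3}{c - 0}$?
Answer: $- \frac{44395}{9} \approx -4932.8$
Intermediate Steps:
$t{\left(c,q \right)} = \frac{-3 + q}{c}$ ($t{\left(c,q \right)} = \frac{-3 + q}{c + 0} = \frac{-3 + q}{c}$)
$N = 13$ ($N = 4^{2} - 3 = 16 - 3 = 13$)
$f = \frac{65}{9}$ ($f = \frac{13}{\frac{1}{-5} \left(-3 - 6\right)} = \frac{13}{\left(- \frac{1}{5}\right) \left(-9\right)} = \frac{13}{\frac{9}{5}} = 13 \cdot \frac{5}{9} = \frac{65}{9} \approx 7.2222$)
$A = \frac{65}{9} \approx 7.2222$
$A \left(-683\right) = \frac{65}{9} \left(-683\right) = - \frac{44395}{9}$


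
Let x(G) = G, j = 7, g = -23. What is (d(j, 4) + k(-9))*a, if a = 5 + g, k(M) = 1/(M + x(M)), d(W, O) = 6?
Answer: -107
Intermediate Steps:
k(M) = 1/(2*M) (k(M) = 1/(M + M) = 1/(2*M))
a = -18 (a = 5 - 23 = -18)
(d(j, 4) + k(-9))*a = (6 + (½)/(-9))*(-18) = (6 + (½)*(-⅑))*(-18) = (6 - 1/18)*(-18) = (107/18)*(-18) = -107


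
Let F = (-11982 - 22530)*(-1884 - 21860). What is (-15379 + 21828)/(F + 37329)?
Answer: 6449/819490257 ≈ 7.8695e-6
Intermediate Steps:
F = 819452928 (F = -34512*(-23744) = 819452928)
(-15379 + 21828)/(F + 37329) = (-15379 + 21828)/(819452928 + 37329) = 6449/819490257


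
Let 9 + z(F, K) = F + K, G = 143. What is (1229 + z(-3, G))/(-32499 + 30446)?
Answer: -1360/2053 ≈ -0.66245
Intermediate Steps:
z(F, K) = -9 + F + K (z(F, K) = -9 + (F + K) = -9 + F + K)
(1229 + z(-3, G))/(-32499 + 30446) = (1229 + (-9 - 3 + 143))/(-32499 + 30446) = (1229 + 131)/(-2053) = 1360*(-1/2053) = -1360/2053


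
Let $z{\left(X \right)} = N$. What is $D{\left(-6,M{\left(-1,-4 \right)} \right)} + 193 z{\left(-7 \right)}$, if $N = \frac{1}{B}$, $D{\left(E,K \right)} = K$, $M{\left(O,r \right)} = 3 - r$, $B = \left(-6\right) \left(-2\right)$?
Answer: $\frac{277}{12} \approx 23.083$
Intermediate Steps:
$B = 12$
$N = \frac{1}{12} \approx 0.083333$
$z{\left(X \right)} = \frac{1}{12}$
$D{\left(-6,M{\left(-1,-4 \right)} \right)} + 193 z{\left(-7 \right)} = \left(3 - -4\right) + 193 \cdot \frac{1}{12} = \left(3 + 4\right) + \frac{193}{12} = 7 + \frac{193}{12} = \frac{277}{12}$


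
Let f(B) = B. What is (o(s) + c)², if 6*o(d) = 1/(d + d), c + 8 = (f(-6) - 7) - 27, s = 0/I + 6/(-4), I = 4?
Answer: 748225/324 ≈ 2309.3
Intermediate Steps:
s = -3/2 (s = 0/4 + 6/(-4) = 0*(¼) + 6*(-¼) = 0 - 3/2 = -3/2 ≈ -1.5000)
c = -48 (c = -8 + ((-6 - 7) - 27) = -8 + (-13 - 27) = -8 - 40 = -48)
o(d) = 1/(12*d) (o(d) = 1/(6*(d + d)) = 1/(6*((2*d))) = (1/(2*d))/6 = 1/(12*d))
(o(s) + c)² = (1/(12*(-3/2)) - 48)² = ((1/12)*(-⅔) - 48)² = (-1/18 - 48)² = (-865/18)² = 748225/324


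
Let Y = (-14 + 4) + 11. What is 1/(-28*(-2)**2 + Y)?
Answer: -1/111 ≈ -0.0090090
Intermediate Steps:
Y = 1 (Y = -10 + 11 = 1)
1/(-28*(-2)**2 + Y) = 1/(-28*(-2)**2 + 1) = 1/(-28*4 + 1) = 1/(-112 + 1) = 1/(-111) = -1/111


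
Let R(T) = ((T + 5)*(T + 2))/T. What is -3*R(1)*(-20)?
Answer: 1080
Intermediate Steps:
R(T) = (2 + T)*(5 + T)/T (R(T) = ((5 + T)*(2 + T))/T = ((2 + T)*(5 + T))/T = (2 + T)*(5 + T)/T)
-3*R(1)*(-20) = -3*(7 + 1 + 10/1)*(-20) = -3*(7 + 1 + 10*1)*(-20) = -3*(7 + 1 + 10)*(-20) = -3*18*(-20) = -54*(-20) = 1080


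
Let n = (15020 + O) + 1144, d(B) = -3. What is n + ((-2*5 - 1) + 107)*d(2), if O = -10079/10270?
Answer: 163036441/10270 ≈ 15875.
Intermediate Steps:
O = -10079/10270 (O = -10079*1/10270 = -10079/10270 ≈ -0.98140)
n = 165994201/10270 (n = (15020 - 10079/10270) + 1144 = 154245321/10270 + 1144 = 165994201/10270 ≈ 16163.)
n + ((-2*5 - 1) + 107)*d(2) = 165994201/10270 + ((-2*5 - 1) + 107)*(-3) = 165994201/10270 + ((-10 - 1) + 107)*(-3) = 165994201/10270 + (-11 + 107)*(-3) = 165994201/10270 + 96*(-3) = 165994201/10270 - 288 = 163036441/10270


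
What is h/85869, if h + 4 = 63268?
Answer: 21088/28623 ≈ 0.73675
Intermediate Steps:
h = 63264 (h = -4 + 63268 = 63264)
h/85869 = 63264/85869 = 63264*(1/85869) = 21088/28623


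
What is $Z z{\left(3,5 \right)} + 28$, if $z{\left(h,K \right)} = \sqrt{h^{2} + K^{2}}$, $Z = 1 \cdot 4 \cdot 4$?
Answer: $28 + 16 \sqrt{34} \approx 121.3$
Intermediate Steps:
$Z = 16$ ($Z = 4 \cdot 4 = 16$)
$z{\left(h,K \right)} = \sqrt{K^{2} + h^{2}}$
$Z z{\left(3,5 \right)} + 28 = 16 \sqrt{5^{2} + 3^{2}} + 28 = 16 \sqrt{25 + 9} + 28 = 16 \sqrt{34} + 28 = 28 + 16 \sqrt{34}$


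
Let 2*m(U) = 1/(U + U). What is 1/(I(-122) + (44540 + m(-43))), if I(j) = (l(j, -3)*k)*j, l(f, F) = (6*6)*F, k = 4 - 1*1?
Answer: 172/14459695 ≈ 1.1895e-5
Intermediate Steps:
k = 3 (k = 4 - 1 = 3)
l(f, F) = 36*F
m(U) = 1/(4*U) (m(U) = 1/(2*(U + U)) = 1/(2*((2*U))) = (1/(2*U))/2 = 1/(4*U))
I(j) = -324*j (I(j) = ((36*(-3))*3)*j = (-108*3)*j = -324*j)
1/(I(-122) + (44540 + m(-43))) = 1/(-324*(-122) + (44540 + (¼)/(-43))) = 1/(39528 + (44540 + (¼)*(-1/43))) = 1/(39528 + (44540 - 1/172)) = 1/(39528 + 7660879/172) = 1/(14459695/172) = 172/14459695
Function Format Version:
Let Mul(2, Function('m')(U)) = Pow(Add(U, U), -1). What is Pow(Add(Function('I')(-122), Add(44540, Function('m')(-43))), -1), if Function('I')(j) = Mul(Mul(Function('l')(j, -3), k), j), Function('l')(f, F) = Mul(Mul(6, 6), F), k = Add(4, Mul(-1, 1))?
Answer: Rational(172, 14459695) ≈ 1.1895e-5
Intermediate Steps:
k = 3 (k = Add(4, -1) = 3)
Function('l')(f, F) = Mul(36, F)
Function('m')(U) = Mul(Rational(1, 4), Pow(U, -1)) (Function('m')(U) = Mul(Rational(1, 2), Pow(Add(U, U), -1)) = Mul(Rational(1, 2), Pow(Mul(2, U), -1)) = Mul(Rational(1, 2), Mul(Rational(1, 2), Pow(U, -1))) = Mul(Rational(1, 4), Pow(U, -1)))
Function('I')(j) = Mul(-324, j) (Function('I')(j) = Mul(Mul(Mul(36, -3), 3), j) = Mul(Mul(-108, 3), j) = Mul(-324, j))
Pow(Add(Function('I')(-122), Add(44540, Function('m')(-43))), -1) = Pow(Add(Mul(-324, -122), Add(44540, Mul(Rational(1, 4), Pow(-43, -1)))), -1) = Pow(Add(39528, Add(44540, Mul(Rational(1, 4), Rational(-1, 43)))), -1) = Pow(Add(39528, Add(44540, Rational(-1, 172))), -1) = Pow(Add(39528, Rational(7660879, 172)), -1) = Pow(Rational(14459695, 172), -1) = Rational(172, 14459695)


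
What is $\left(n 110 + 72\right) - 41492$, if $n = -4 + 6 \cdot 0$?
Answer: $-41860$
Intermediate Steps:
$n = -4$ ($n = -4 + 0 = -4$)
$\left(n 110 + 72\right) - 41492 = \left(\left(-4\right) 110 + 72\right) - 41492 = \left(-440 + 72\right) - 41492 = -368 - 41492 = -41860$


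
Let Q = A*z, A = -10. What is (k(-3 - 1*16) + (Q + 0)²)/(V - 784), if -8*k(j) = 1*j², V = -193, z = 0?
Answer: 361/7816 ≈ 0.046187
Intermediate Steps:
Q = 0 (Q = -10*0 = 0)
k(j) = -j²/8
(k(-3 - 1*16) + (Q + 0)²)/(V - 784) = (-(-3 - 1*16)²/8 + (0 + 0)²)/(-193 - 784) = (-(-3 - 16)²/8 + 0²)/(-977) = (-⅛*(-19)² + 0)*(-1/977) = (-⅛*361 + 0)*(-1/977) = (-361/8 + 0)*(-1/977) = -361/8*(-1/977) = 361/7816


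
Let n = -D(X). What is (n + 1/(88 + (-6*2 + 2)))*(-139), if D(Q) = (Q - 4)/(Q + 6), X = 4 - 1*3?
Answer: -33499/546 ≈ -61.353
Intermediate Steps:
X = 1 (X = 4 - 3 = 1)
D(Q) = (-4 + Q)/(6 + Q)
n = 3/7 (n = -(-4 + 1)/(6 + 1) = -(-3)/7 = -1*(-3/7) = 3/7 ≈ 0.42857)
(n + 1/(88 + (-6*2 + 2)))*(-139) = (3/7 + 1/(88 + (-6*2 + 2)))*(-139) = (3/7 + 1/(88 + (-12 + 2)))*(-139) = (3/7 + 1/(88 - 10))*(-139) = (3/7 + 1/78)*(-139) = (241/546)*(-139) = -33499/546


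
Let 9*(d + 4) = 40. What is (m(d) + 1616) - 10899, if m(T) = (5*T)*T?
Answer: -751843/81 ≈ -9282.0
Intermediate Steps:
d = 4/9 (d = -4 + (⅑)*40 = -4 + 40/9 = 4/9 ≈ 0.44444)
m(T) = 5*T²
(m(d) + 1616) - 10899 = (5*(4/9)² + 1616) - 10899 = (5*(16/81) + 1616) - 10899 = (80/81 + 1616) - 10899 = 130976/81 - 10899 = -751843/81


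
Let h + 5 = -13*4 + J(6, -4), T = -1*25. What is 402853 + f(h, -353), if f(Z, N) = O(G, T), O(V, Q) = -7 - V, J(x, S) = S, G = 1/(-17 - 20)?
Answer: 14905303/37 ≈ 4.0285e+5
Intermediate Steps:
G = -1/37 (G = 1/(-37) = -1/37 ≈ -0.027027)
T = -25
h = -61 (h = -5 + (-13*4 - 4) = -5 + (-52 - 4) = -5 - 56 = -61)
f(Z, N) = -258/37 (f(Z, N) = -7 - 1*(-1/37) = -7 + 1/37 = -258/37)
402853 + f(h, -353) = 402853 - 258/37 = 14905303/37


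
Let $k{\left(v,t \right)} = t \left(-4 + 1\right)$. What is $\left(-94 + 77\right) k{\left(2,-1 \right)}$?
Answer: $-51$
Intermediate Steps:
$k{\left(v,t \right)} = - 3 t$ ($k{\left(v,t \right)} = t \left(-3\right) = - 3 t$)
$\left(-94 + 77\right) k{\left(2,-1 \right)} = \left(-94 + 77\right) \left(\left(-3\right) \left(-1\right)\right) = \left(-17\right) 3 = -51$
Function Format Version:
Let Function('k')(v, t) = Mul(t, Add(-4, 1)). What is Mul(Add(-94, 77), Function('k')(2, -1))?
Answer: -51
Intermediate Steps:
Function('k')(v, t) = Mul(-3, t) (Function('k')(v, t) = Mul(t, -3) = Mul(-3, t))
Mul(Add(-94, 77), Function('k')(2, -1)) = Mul(Add(-94, 77), Mul(-3, -1)) = Mul(-17, 3) = -51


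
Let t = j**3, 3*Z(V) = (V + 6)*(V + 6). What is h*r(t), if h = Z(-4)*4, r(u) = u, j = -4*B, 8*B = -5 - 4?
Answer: 486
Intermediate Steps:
B = -9/8 (B = (-5 - 4)/8 = (1/8)*(-9) = -9/8 ≈ -1.1250)
Z(V) = (6 + V)**2/3 (Z(V) = ((V + 6)*(V + 6))/3 = ((6 + V)*(6 + V))/3 = (6 + V)**2/3)
j = 9/2 (j = -4*(-9/8) = 9/2 ≈ 4.5000)
t = 729/8 (t = (9/2)**3 = 729/8 ≈ 91.125)
h = 16/3 (h = ((6 - 4)**2/3)*4 = ((1/3)*2**2)*4 = ((1/3)*4)*4 = (4/3)*4 = 16/3 ≈ 5.3333)
h*r(t) = (16/3)*(729/8) = 486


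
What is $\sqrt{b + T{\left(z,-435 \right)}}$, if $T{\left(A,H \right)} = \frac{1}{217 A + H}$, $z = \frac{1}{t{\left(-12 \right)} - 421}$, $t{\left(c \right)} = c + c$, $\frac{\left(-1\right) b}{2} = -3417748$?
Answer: $\frac{\sqrt{1002770981372959}}{12112} \approx 2614.5$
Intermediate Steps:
$b = 6835496$ ($b = \left(-2\right) \left(-3417748\right) = 6835496$)
$t{\left(c \right)} = 2 c$
$z = - \frac{1}{445}$ ($z = \frac{1}{2 \left(-12\right) - 421} = \frac{1}{-24 - 421} = \frac{1}{-445} = - \frac{1}{445} \approx -0.0022472$)
$T{\left(A,H \right)} = \frac{1}{H + 217 A}$
$\sqrt{b + T{\left(z,-435 \right)}} = \sqrt{6835496 + \frac{1}{-435 + 217 \left(- \frac{1}{445}\right)}} = \sqrt{6835496 + \frac{1}{-435 - \frac{217}{445}}} = \sqrt{6835496 + \frac{1}{- \frac{193792}{445}}} = \sqrt{6835496 - \frac{445}{193792}} = \sqrt{\frac{1324664440387}{193792}} = \frac{\sqrt{1002770981372959}}{12112}$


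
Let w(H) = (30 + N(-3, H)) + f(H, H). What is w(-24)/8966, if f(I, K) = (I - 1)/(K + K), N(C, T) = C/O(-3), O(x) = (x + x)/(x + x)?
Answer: 1321/430368 ≈ 0.0030695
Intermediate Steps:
O(x) = 1 (O(x) = (2*x)/((2*x)) = (2*x)*(1/(2*x)) = 1)
N(C, T) = C (N(C, T) = C/1 = C*1 = C)
f(I, K) = (-1 + I)/(2*K) (f(I, K) = (-1 + I)/((2*K)) = (-1 + I)*(1/(2*K)) = (-1 + I)/(2*K))
w(H) = 27 + (-1 + H)/(2*H) (w(H) = (30 - 3) + (-1 + H)/(2*H) = 27 + (-1 + H)/(2*H))
w(-24)/8966 = ((½)*(-1 + 55*(-24))/(-24))/8966 = ((½)*(-1/24)*(-1 - 1320))*(1/8966) = ((½)*(-1/24)*(-1321))*(1/8966) = (1321/48)*(1/8966) = 1321/430368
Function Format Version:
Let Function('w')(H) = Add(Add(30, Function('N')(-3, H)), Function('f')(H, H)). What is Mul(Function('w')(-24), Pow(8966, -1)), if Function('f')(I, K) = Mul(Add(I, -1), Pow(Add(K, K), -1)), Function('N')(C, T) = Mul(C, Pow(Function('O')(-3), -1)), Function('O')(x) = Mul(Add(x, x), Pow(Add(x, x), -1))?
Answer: Rational(1321, 430368) ≈ 0.0030695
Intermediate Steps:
Function('O')(x) = 1 (Function('O')(x) = Mul(Mul(2, x), Pow(Mul(2, x), -1)) = Mul(Mul(2, x), Mul(Rational(1, 2), Pow(x, -1))) = 1)
Function('N')(C, T) = C (Function('N')(C, T) = Mul(C, Pow(1, -1)) = Mul(C, 1) = C)
Function('f')(I, K) = Mul(Rational(1, 2), Pow(K, -1), Add(-1, I)) (Function('f')(I, K) = Mul(Add(-1, I), Pow(Mul(2, K), -1)) = Mul(Add(-1, I), Mul(Rational(1, 2), Pow(K, -1))) = Mul(Rational(1, 2), Pow(K, -1), Add(-1, I)))
Function('w')(H) = Add(27, Mul(Rational(1, 2), Pow(H, -1), Add(-1, H))) (Function('w')(H) = Add(Add(30, -3), Mul(Rational(1, 2), Pow(H, -1), Add(-1, H))) = Add(27, Mul(Rational(1, 2), Pow(H, -1), Add(-1, H))))
Mul(Function('w')(-24), Pow(8966, -1)) = Mul(Mul(Rational(1, 2), Pow(-24, -1), Add(-1, Mul(55, -24))), Pow(8966, -1)) = Mul(Mul(Rational(1, 2), Rational(-1, 24), Add(-1, -1320)), Rational(1, 8966)) = Mul(Mul(Rational(1, 2), Rational(-1, 24), -1321), Rational(1, 8966)) = Mul(Rational(1321, 48), Rational(1, 8966)) = Rational(1321, 430368)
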